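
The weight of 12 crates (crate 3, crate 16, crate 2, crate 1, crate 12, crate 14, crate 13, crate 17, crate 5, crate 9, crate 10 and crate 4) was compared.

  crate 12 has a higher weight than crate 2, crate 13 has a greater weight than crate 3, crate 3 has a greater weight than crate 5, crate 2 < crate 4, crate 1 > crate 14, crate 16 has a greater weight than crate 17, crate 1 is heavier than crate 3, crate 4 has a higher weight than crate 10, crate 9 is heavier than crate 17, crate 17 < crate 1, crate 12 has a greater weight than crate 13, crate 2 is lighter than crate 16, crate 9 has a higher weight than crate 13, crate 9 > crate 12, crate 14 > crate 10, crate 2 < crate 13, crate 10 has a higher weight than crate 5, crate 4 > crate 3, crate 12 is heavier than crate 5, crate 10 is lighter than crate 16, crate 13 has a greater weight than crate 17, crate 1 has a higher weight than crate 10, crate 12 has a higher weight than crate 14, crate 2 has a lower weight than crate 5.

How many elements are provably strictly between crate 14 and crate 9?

1

The relations place crate 14 below crate 9. An element lies strictly between them when it is forced above crate 14 and also forced below crate 9.
Above crate 14: {crate 1, crate 12}. Below crate 9: {crate 2, crate 5, crate 10, crate 3, crate 17, crate 13, crate 12}.
Intersection: {crate 12} — 1.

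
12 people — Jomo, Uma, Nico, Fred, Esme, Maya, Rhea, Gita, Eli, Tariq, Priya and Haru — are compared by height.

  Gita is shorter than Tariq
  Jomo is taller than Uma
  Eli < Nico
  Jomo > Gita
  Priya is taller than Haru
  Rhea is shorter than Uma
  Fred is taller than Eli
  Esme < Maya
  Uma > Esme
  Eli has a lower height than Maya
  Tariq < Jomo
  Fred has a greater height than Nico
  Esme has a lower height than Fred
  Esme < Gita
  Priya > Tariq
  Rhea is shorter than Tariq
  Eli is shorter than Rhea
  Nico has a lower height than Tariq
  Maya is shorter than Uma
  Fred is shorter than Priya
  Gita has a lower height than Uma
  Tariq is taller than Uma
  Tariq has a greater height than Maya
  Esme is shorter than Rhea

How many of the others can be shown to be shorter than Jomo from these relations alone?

8

From Jomo the given relations immediately reach Gita, Uma, Tariq.
From those, Esme, Nico, Maya, Rhea — 7 in total.
From those, Eli — 8 in total.
Nothing else is reachable below Jomo; 8 in all.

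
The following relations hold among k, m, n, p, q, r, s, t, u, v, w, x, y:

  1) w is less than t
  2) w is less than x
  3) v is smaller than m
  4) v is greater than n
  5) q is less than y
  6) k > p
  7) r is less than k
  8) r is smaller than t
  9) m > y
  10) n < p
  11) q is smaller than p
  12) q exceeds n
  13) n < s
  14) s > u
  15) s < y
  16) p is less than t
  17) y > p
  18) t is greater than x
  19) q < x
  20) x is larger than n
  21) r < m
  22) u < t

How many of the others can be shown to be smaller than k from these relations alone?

4

Directly below k: r, p.
One step further: n, q (4 so far).
Nothing else is reachable below k; 4 in all.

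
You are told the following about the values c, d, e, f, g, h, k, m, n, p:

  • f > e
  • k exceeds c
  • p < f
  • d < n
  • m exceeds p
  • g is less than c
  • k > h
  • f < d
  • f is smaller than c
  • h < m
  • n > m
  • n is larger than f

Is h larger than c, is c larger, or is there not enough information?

Following every chain through h: above h we get m, n, k.
c is not reached, and no chain runs the other way from c to h.
So the given relations leave the order of h and c undetermined.

undetermined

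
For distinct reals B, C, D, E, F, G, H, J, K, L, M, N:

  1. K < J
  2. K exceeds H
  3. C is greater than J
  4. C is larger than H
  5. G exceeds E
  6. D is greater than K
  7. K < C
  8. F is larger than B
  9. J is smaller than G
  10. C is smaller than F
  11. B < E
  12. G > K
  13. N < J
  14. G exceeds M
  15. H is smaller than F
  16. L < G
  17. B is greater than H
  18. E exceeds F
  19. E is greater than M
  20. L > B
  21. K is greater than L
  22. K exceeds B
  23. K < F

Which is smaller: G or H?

H

The relevant relations are H < B; B < L; L < K; K < C; C < F; F < E; E < G.
Together: H < B < L < K < C < F < E < G.
So H < G; H is the smaller of the two.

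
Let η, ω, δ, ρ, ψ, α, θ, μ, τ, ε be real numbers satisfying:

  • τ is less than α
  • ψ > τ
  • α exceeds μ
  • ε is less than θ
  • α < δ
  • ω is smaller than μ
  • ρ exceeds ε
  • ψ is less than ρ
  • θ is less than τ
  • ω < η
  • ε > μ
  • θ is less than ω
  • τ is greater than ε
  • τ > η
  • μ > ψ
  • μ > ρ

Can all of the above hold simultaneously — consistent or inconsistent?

We have μ < ε stated directly, yet also ε < θ < ω < η < τ < ψ < ρ < μ by chaining the others — so ε < μ. Contradiction.

inconsistent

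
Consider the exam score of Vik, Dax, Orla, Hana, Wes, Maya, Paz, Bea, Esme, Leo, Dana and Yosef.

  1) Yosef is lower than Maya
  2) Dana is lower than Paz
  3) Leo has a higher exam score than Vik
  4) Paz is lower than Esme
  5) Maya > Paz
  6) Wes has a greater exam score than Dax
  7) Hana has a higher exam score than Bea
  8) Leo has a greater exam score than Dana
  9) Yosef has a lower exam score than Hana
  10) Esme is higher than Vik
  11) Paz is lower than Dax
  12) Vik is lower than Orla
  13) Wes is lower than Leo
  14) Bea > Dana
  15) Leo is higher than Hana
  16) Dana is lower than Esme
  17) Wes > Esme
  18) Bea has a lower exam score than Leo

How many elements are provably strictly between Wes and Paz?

The relations place Paz below Wes. An element lies strictly between them when it is forced above Paz and also forced below Wes.
Above Paz: {Dax, Esme, Maya, Leo}. Below Wes: {Dana, Dax, Vik, Esme}.
Intersection: {Dax, Esme} — 2.

2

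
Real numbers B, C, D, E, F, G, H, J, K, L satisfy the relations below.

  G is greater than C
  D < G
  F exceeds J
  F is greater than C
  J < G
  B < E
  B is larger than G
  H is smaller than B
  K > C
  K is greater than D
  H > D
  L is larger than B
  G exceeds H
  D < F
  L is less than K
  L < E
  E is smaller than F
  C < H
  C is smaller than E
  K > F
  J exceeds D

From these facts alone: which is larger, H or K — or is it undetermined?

K

H < G and G < B give H < B.
Then B < L extends the chain to L.
Then L < E extends the chain to E.
With E < F: H < G < B < L < E < F.
With F < K: H < G < B < L < E < F < K.
So K is larger.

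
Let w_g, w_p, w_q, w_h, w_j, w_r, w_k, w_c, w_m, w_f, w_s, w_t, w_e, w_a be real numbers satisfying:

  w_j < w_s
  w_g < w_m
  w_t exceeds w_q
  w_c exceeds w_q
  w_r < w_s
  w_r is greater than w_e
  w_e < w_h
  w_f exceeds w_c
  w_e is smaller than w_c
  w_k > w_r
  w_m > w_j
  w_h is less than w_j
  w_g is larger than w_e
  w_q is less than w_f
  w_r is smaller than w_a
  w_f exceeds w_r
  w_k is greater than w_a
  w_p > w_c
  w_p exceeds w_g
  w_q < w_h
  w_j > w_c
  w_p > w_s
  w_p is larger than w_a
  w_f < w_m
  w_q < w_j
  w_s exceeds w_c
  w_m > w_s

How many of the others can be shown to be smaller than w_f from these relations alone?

From w_f the given relations immediately reach w_q, w_r, w_c.
From those, w_e — 4 in total.
Nothing else is reachable below w_f; 4 in all.

4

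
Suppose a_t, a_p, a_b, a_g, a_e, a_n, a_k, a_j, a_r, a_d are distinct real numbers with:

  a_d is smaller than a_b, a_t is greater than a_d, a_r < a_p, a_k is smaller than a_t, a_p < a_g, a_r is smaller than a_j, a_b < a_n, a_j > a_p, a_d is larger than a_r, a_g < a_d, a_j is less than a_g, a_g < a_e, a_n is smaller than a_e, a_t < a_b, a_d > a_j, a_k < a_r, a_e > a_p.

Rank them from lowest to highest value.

Each adjacent pair is fixed by a given relation: a_k < a_r; a_r < a_p; a_p < a_j; a_j < a_g; a_g < a_d; a_d < a_t; a_t < a_b; a_b < a_n; a_n < a_e. Chaining them end to end gives the full order.

a_k < a_r < a_p < a_j < a_g < a_d < a_t < a_b < a_n < a_e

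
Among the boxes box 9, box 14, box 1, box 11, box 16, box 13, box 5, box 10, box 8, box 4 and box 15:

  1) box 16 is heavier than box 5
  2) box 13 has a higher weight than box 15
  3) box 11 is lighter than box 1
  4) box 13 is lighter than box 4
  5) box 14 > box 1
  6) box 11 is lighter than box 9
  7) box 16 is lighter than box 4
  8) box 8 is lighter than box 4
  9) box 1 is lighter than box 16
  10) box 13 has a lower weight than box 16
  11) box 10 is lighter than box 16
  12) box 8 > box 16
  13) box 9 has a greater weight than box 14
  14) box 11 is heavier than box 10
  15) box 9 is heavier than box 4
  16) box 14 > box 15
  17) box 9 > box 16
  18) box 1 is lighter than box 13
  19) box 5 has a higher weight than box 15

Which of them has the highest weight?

box 9

box 10 is not greatest since box 10 < box 11; box 15 is not greatest since box 15 < box 14; box 11 is not greatest since box 11 < box 9; box 1 is not greatest since box 1 < box 14; box 5 is not greatest since box 5 < box 16; box 13 is not greatest since box 13 < box 16; box 16 is not greatest since box 16 < box 4; box 8 is not greatest since box 8 < box 4; box 4 is not greatest since box 4 < box 9; box 14 is not greatest since box 14 < box 9.
Only box 9 has nothing above it, so box 9 is the highest weight.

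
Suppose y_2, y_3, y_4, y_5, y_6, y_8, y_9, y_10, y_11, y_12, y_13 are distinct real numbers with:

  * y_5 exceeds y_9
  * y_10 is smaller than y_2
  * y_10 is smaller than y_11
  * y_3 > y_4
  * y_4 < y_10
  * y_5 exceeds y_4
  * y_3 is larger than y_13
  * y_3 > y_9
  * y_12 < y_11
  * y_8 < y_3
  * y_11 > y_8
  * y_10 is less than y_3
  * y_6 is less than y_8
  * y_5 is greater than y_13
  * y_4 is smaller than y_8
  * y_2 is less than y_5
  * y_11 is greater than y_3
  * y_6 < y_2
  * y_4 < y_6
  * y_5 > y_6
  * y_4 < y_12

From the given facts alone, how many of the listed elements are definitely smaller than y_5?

From y_5 the given relations immediately reach y_9, y_4, y_6, y_13, y_2.
From those, y_10 — 6 in total.
Nothing else is reachable below y_5; 6 in all.

6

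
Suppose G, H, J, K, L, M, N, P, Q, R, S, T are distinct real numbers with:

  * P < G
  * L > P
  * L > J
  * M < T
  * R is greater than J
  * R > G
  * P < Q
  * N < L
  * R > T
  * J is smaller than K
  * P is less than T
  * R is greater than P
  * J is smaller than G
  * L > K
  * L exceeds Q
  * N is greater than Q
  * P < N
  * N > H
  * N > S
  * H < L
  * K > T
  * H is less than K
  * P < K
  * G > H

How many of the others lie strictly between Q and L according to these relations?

The relations place Q below L. An element lies strictly between them when it is forced above Q and also forced below L.
Above Q: {N}. Below L: {M, H, J, P, T, K, S, N}.
Intersection: {N} — 1.

1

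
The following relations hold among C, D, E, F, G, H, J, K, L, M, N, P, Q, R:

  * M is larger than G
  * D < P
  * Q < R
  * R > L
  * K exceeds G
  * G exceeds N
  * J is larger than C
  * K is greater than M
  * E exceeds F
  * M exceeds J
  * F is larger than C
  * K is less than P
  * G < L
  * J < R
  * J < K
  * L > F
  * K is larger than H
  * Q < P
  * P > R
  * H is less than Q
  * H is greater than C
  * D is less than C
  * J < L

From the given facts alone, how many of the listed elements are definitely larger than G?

Directly above G: M, L, K.
One step further: R, P (5 so far).
Nothing else is reachable above G; 5 in all.

5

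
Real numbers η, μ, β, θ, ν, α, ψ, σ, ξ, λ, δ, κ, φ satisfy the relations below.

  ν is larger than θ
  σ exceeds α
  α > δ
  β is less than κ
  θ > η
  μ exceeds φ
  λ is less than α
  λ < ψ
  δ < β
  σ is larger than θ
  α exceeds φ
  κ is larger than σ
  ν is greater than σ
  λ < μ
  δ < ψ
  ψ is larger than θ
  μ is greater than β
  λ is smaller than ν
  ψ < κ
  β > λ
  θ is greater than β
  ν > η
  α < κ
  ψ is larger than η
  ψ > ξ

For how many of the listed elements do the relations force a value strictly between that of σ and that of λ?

The relations place λ below σ. An element lies strictly between them when it is forced above λ and also forced below σ.
Above λ: {β, θ, α, μ, ν, ψ, κ}. Below σ: {η, δ, β, φ, θ, α}.
Intersection: {β, θ, α} — 3.

3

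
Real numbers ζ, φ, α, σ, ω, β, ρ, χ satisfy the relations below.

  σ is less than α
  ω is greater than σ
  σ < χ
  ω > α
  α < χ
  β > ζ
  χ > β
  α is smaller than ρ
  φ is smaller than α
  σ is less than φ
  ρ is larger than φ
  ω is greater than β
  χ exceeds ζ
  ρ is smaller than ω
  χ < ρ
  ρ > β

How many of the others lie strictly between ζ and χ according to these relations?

Chaining upward from ζ reaches: β, ρ, ω.
Chaining downward from χ reaches: σ, β, φ, α.
Strictly between ζ and χ are those in both lists: β — 1 element.

1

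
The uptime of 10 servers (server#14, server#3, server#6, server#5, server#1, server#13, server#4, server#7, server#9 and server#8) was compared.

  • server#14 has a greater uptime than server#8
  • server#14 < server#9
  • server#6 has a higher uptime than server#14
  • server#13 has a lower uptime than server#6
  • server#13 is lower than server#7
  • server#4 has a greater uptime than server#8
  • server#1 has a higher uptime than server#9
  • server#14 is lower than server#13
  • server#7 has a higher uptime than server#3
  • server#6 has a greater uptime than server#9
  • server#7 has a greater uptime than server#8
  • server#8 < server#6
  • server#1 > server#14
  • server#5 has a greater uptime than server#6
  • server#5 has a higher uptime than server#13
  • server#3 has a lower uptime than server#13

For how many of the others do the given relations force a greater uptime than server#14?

Directly above server#14: server#9, server#13, server#6, server#1.
One step further: server#5, server#7 (6 so far).
Nothing else is reachable above server#14; 6 in all.

6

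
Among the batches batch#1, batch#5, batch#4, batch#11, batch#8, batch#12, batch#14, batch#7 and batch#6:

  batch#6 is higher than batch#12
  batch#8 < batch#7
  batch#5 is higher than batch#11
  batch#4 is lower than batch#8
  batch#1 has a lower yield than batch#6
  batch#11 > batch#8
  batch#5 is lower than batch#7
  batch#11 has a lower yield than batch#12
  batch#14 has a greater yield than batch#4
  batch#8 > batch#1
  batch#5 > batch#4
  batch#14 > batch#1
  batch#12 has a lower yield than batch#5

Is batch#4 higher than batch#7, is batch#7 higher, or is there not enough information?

batch#7

batch#4 < batch#8 < batch#11 < batch#12 < batch#5 < batch#7, by transitivity through batch#8, batch#11, batch#12, batch#5.
So batch#7 is higher.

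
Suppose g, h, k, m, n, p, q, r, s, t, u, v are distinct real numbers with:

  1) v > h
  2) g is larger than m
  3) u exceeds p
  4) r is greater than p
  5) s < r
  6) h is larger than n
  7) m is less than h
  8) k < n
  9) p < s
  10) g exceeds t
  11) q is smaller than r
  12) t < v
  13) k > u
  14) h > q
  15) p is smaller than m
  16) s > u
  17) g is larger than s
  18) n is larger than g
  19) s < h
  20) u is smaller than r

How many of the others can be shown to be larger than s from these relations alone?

From s the given relations immediately reach g, h, r.
From those, n, v — 5 in total.
No other element is forced above s by the given relations, so the count is 5.

5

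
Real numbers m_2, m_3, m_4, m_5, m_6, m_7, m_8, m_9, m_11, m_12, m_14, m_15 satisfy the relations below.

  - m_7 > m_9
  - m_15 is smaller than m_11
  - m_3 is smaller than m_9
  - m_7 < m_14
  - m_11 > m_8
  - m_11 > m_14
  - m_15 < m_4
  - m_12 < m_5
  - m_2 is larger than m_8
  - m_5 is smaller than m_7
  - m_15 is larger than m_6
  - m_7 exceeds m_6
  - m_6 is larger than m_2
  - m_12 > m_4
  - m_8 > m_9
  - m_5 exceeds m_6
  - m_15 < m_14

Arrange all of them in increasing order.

Each adjacent pair is fixed by a given relation: m_3 < m_9; m_9 < m_8; m_8 < m_2; m_2 < m_6; m_6 < m_15; m_15 < m_4; m_4 < m_12; m_12 < m_5; m_5 < m_7; m_7 < m_14; m_14 < m_11. Chaining them end to end gives the full order.

m_3 < m_9 < m_8 < m_2 < m_6 < m_15 < m_4 < m_12 < m_5 < m_7 < m_14 < m_11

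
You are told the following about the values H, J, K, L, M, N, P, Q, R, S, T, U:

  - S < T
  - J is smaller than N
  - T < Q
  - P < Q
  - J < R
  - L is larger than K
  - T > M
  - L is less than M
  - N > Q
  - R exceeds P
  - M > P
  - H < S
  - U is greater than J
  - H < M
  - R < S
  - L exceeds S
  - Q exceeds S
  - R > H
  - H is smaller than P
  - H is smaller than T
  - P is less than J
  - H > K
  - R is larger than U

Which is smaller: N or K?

K

K < H < P < J < U < R < S < L < M < T < Q < N, by transitivity through H, P, J, U, R, S, L, M, T, Q.
So K < N; K is the smaller of the two.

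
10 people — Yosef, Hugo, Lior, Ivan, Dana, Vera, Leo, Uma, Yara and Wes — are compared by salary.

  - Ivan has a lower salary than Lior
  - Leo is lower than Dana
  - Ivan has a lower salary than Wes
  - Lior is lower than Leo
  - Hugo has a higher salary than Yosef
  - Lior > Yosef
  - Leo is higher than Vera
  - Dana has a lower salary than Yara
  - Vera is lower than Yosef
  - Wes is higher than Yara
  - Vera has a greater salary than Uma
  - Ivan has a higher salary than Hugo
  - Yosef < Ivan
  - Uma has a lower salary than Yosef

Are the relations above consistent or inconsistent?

The single ordering Uma < Vera < Yosef < Hugo < Ivan < Lior < Leo < Dana < Yara < Wes satisfies every listed relation, so no contradiction arises.

consistent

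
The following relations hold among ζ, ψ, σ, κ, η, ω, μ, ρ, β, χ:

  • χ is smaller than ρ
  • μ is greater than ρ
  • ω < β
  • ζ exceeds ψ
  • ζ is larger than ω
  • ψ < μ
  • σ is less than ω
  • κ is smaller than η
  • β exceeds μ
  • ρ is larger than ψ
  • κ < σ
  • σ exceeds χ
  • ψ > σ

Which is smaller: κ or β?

κ

κ < σ and σ < ψ give κ < ψ.
Then ψ < ρ extends the chain to ρ.
Then ρ < μ extends the chain to μ.
Then μ < β extends the chain to β.
So κ < β; κ is the smaller of the two.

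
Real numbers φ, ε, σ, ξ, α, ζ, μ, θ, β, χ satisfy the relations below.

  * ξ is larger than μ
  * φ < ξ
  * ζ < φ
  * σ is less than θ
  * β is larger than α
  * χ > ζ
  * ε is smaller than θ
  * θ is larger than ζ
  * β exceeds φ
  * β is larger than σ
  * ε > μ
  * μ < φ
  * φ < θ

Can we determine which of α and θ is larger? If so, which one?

Following every chain through α: above α we get β.
θ is not reached, and no chain runs the other way from θ to α.
So the given relations leave the order of α and θ undetermined.

undetermined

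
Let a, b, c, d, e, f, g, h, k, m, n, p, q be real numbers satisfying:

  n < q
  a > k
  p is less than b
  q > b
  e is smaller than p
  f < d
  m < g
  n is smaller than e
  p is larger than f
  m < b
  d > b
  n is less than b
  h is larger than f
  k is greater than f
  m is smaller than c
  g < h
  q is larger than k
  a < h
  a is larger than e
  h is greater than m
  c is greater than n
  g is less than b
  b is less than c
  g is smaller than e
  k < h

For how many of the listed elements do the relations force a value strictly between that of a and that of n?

1

Chaining upward from n reaches: e, p, b, h, q, d, c.
Chaining downward from a reaches: f, m, g, e, k.
Strictly between n and a are those in both lists: e — 1 element.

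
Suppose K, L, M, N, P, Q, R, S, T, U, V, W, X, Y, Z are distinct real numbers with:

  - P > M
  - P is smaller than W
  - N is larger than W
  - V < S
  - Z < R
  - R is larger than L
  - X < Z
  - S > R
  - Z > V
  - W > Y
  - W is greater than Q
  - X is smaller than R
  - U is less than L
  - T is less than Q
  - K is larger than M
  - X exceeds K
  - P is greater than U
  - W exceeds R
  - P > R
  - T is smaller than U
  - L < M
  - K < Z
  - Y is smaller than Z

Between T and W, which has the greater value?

T < U and U < L give T < L.
Then L < M extends the chain to M.
With M < K: T < U < L < M < K.
Then K < X extends the chain to X.
With X < Z: T < U < L < M < K < X < Z.
With Z < R: T < U < L < M < K < X < Z < R.
With R < P: T < U < L < M < K < X < Z < R < P.
With P < W: T < U < L < M < K < X < Z < R < P < W.
So T < W; W is the larger of the two.

W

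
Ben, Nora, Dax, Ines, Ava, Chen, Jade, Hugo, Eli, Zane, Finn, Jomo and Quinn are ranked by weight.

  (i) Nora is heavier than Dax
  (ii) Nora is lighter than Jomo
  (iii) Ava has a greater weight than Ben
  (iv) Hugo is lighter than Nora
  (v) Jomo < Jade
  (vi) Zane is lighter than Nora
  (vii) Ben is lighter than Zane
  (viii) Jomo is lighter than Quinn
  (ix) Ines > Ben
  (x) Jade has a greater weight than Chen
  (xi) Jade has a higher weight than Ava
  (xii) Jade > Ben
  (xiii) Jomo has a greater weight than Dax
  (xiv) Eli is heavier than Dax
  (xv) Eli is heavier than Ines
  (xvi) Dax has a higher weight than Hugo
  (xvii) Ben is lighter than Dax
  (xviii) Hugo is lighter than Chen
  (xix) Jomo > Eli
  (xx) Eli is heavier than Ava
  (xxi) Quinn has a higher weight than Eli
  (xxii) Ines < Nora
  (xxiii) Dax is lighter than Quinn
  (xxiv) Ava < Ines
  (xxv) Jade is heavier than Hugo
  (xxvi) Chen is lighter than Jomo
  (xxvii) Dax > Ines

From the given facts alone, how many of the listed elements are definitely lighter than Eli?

The elements the relations force below Eli are Ben, Hugo, Ava, Ines, Dax — no chain reaches any other.
That is 5.

5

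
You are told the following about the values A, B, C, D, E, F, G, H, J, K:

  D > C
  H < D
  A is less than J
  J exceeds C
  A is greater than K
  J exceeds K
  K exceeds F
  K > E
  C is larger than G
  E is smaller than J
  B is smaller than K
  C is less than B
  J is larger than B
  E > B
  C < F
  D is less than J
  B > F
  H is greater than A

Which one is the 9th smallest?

D

Chaining the given pairs: G < C < F < B < E < K < A < H < D < J.
Counting 9 from the smallest end gives D.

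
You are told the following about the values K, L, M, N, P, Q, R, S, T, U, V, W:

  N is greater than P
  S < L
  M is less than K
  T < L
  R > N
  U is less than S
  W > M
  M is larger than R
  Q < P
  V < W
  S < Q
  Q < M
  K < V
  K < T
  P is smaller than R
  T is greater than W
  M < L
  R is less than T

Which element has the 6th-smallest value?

R

Chaining the given pairs: U < S < Q < P < N < R < M < K < V < W < T < L.
Counting 6 from the smallest end gives R.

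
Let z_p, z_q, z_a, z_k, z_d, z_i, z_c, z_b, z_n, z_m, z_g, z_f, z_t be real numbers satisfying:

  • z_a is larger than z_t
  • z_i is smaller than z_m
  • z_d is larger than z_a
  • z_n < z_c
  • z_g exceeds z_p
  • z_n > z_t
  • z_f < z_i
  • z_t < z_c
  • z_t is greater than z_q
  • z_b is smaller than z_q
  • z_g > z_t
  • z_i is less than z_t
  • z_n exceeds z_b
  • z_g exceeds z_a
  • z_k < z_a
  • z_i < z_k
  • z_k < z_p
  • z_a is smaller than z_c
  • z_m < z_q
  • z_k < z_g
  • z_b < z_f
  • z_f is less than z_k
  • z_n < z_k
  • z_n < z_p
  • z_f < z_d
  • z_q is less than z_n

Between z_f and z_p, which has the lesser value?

z_f < z_i and z_i < z_m give z_f < z_m.
With z_m < z_q: z_f < z_i < z_m < z_q.
With z_q < z_t: z_f < z_i < z_m < z_q < z_t.
Then z_t < z_n extends the chain to z_n.
Then z_n < z_k extends the chain to z_k.
Then z_k < z_p extends the chain to z_p.
So z_f < z_p; z_f is the smaller of the two.

z_f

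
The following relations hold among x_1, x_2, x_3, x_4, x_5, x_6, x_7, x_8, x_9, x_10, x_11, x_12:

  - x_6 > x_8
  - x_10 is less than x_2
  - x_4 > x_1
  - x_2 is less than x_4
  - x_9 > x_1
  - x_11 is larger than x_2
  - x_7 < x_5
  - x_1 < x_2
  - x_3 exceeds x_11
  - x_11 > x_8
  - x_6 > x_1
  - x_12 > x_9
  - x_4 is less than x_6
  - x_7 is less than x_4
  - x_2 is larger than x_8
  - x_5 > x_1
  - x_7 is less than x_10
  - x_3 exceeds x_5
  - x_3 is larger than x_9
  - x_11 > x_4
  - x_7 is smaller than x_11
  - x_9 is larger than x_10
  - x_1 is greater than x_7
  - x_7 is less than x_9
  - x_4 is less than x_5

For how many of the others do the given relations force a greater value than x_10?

8

The elements the relations force above x_10 are x_2, x_4, x_6, x_11, x_9, x_5, x_3, x_12 — no chain reaches any other.
That is 8.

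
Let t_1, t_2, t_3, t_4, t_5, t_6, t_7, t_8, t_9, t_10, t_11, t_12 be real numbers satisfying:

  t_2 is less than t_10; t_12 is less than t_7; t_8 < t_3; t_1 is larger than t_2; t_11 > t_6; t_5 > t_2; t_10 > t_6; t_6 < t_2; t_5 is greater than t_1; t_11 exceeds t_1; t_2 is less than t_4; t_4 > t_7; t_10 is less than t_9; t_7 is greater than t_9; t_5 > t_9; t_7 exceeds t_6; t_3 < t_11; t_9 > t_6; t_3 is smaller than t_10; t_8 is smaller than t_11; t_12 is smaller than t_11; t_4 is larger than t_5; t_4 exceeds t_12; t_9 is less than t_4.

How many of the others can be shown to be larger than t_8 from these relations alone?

From t_8 the given relations immediately reach t_3, t_11.
From those, t_10 — 3 in total.
From those, t_9 — 4 in total.
From those, t_5, t_7, t_4 — 7 in total.
Nothing else is reachable above t_8; 7 in all.

7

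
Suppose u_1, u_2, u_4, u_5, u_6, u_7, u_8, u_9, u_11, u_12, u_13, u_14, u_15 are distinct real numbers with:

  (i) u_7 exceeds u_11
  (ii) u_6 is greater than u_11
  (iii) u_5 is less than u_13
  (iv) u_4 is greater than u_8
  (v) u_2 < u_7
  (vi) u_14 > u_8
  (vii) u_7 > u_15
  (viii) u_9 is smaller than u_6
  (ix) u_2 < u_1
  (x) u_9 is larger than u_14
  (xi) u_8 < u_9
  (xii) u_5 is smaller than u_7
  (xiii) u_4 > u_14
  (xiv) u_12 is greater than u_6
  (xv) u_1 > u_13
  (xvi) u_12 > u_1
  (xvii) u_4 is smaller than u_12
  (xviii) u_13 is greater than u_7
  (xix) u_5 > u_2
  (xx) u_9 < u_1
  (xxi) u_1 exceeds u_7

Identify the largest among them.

u_12

u_11 is not greatest since u_11 < u_7; u_2 is not greatest since u_2 < u_1; u_8 is not greatest since u_8 < u_9; u_5 is not greatest since u_5 < u_7; u_15 is not greatest since u_15 < u_7; u_7 is not greatest since u_7 < u_1; u_14 is not greatest since u_14 < u_9; u_9 is not greatest since u_9 < u_1; u_13 is not greatest since u_13 < u_1; u_1 is not greatest since u_1 < u_12; u_4 is not greatest since u_4 < u_12; u_6 is not greatest since u_6 < u_12.
Only u_12 has nothing above it, so u_12 is the largest.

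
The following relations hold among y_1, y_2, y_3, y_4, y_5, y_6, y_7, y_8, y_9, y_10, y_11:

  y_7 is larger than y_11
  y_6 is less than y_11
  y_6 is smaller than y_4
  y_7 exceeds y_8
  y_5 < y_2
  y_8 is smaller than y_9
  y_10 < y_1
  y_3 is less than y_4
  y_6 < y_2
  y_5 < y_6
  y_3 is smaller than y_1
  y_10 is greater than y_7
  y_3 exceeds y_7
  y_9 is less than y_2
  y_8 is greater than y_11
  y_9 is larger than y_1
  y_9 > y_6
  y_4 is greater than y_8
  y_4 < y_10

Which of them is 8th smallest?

The consecutive relations fix a unique order: y_5 < y_6 < y_11 < y_8 < y_7 < y_3 < y_4 < y_10 < y_1 < y_9 < y_2.
The 8th smallest is y_10.

y_10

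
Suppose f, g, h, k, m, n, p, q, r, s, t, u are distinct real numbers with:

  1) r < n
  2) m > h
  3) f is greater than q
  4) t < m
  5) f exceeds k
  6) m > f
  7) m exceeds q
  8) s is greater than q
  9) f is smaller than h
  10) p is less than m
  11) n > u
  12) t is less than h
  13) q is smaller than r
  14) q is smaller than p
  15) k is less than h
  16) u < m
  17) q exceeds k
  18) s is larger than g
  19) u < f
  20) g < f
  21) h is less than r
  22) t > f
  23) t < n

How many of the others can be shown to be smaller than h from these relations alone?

From h the given relations immediately reach k, f, t.
From those, u, q, g — 6 in total.
No other element is forced below h by the given relations, so the count is 6.

6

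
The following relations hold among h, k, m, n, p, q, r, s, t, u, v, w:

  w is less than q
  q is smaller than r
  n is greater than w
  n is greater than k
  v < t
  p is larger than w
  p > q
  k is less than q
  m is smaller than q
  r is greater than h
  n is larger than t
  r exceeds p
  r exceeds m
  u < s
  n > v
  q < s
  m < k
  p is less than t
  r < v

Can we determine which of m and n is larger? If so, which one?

m < k < q < p < r < v < t < n, by transitivity through k, q, p, r, v, t.
So n is larger.

n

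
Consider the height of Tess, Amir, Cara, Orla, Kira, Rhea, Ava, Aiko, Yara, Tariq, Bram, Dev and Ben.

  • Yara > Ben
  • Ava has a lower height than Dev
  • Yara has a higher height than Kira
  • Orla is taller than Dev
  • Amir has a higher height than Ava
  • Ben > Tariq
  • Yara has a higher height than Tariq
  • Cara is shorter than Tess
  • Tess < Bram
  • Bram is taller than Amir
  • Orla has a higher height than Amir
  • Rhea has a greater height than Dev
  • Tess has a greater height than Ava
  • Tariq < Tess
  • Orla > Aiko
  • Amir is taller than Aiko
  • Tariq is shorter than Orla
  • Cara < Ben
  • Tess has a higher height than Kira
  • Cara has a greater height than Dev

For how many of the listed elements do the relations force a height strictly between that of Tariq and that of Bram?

1

Chaining upward from Tariq reaches: Ben, Tess, Yara, Orla.
Chaining downward from Bram reaches: Ava, Dev, Kira, Cara, Tess, Aiko, Amir.
Strictly between Tariq and Bram are those in both lists: Tess — 1 element.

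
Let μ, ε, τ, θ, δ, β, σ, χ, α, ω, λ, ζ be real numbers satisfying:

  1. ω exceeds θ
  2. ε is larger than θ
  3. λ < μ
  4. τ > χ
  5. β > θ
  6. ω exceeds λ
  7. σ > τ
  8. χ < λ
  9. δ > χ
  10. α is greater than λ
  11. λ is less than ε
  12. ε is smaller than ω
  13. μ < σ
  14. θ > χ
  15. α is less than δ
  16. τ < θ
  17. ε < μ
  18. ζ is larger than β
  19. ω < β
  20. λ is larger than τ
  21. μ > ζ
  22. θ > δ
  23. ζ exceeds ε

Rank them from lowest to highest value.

The consecutive links are each given: χ < τ; τ < λ; λ < α; α < δ; δ < θ; θ < ε; ε < ω; ω < β; β < ζ; ζ < μ; μ < σ.

χ < τ < λ < α < δ < θ < ε < ω < β < ζ < μ < σ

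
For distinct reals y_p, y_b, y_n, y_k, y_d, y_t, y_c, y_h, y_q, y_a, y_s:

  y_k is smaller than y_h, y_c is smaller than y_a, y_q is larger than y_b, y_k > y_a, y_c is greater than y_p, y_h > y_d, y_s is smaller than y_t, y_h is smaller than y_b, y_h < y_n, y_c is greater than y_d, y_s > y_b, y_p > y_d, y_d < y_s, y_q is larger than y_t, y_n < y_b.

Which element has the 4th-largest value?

y_b

The consecutive relations fix a unique order: y_d < y_p < y_c < y_a < y_k < y_h < y_n < y_b < y_s < y_t < y_q.
Counting 4 from the largest end gives y_b.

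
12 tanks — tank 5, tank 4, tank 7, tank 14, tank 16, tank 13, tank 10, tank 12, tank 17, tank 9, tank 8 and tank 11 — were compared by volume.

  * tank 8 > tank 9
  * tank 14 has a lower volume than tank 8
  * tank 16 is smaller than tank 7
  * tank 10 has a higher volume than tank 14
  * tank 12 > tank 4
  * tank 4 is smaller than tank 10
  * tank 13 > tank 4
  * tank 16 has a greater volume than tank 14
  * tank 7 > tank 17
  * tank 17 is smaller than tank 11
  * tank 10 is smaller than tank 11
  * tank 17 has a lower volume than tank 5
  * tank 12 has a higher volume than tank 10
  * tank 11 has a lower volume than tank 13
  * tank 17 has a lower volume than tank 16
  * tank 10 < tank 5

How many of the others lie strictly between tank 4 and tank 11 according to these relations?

1

The relations place tank 4 below tank 11. An element lies strictly between them when it is forced above tank 4 and also forced below tank 11.
Above tank 4: {tank 10, tank 12, tank 5, tank 13}. Below tank 11: {tank 14, tank 10, tank 17}.
Intersection: {tank 10} — 1.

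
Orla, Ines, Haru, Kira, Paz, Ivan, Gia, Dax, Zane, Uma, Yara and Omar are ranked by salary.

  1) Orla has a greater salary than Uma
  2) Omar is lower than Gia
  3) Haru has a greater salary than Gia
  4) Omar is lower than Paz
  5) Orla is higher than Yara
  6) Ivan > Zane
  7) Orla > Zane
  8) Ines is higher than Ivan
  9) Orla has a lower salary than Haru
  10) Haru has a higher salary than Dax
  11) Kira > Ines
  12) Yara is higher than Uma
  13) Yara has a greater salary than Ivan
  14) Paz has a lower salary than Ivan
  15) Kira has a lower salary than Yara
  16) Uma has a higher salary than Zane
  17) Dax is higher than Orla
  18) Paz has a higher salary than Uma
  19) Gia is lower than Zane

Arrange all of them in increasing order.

Each adjacent pair is fixed by a given relation: Omar < Gia; Gia < Zane; Zane < Uma; Uma < Paz; Paz < Ivan; Ivan < Ines; Ines < Kira; Kira < Yara; Yara < Orla; Orla < Dax; Dax < Haru. Chaining them end to end gives the full order.

Omar < Gia < Zane < Uma < Paz < Ivan < Ines < Kira < Yara < Orla < Dax < Haru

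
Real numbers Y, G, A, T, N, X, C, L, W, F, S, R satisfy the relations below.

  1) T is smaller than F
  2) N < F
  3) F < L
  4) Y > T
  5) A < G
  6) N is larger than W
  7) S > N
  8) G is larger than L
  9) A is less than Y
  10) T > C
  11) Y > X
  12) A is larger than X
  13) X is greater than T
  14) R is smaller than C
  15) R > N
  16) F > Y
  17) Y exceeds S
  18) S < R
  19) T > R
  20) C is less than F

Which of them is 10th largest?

S

Piecing the relations together gives one ordering: W < N < S < R < C < T < X < A < Y < F < L < G.
The 10th largest is S.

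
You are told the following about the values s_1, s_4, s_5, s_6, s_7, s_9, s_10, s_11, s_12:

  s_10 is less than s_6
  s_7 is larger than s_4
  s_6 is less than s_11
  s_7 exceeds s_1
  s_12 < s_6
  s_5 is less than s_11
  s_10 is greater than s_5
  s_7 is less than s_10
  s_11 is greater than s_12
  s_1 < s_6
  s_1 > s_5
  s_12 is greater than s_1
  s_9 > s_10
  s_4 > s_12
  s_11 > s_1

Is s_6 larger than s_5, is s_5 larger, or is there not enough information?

s_6

s_5 < s_1 < s_12 < s_4 < s_7 < s_10 < s_6, by transitivity through s_1, s_12, s_4, s_7, s_10.
So s_6 is larger.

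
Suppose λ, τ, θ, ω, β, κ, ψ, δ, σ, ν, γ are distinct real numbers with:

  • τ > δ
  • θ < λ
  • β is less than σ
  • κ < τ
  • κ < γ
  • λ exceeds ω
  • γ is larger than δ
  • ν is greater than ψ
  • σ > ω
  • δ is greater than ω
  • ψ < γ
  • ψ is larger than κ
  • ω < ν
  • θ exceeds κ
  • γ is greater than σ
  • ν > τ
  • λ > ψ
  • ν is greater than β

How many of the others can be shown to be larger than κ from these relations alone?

6

From κ the given relations immediately reach θ, τ, ψ, γ.
From those, λ, ν — 6 in total.
No other element is forced above κ by the given relations, so the count is 6.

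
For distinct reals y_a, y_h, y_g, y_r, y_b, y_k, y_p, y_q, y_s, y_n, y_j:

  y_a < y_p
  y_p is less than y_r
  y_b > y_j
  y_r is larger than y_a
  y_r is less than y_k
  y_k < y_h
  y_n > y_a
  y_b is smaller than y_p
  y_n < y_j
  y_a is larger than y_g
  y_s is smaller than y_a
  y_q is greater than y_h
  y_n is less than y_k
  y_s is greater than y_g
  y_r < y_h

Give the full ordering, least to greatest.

The consecutive links are each given: y_g < y_s; y_s < y_a; y_a < y_n; y_n < y_j; y_j < y_b; y_b < y_p; y_p < y_r; y_r < y_k; y_k < y_h; y_h < y_q.

y_g < y_s < y_a < y_n < y_j < y_b < y_p < y_r < y_k < y_h < y_q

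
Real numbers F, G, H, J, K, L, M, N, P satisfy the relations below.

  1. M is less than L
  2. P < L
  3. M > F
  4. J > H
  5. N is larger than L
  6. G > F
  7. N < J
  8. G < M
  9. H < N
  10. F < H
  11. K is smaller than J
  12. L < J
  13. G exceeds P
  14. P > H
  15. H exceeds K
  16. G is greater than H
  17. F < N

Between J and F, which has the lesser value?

F

F < H and H < P give F < P.
With P < G: F < H < P < G.
With G < M: F < H < P < G < M.
With M < L: F < H < P < G < M < L.
Then L < J extends the chain to J.
So F < J; F is the smaller of the two.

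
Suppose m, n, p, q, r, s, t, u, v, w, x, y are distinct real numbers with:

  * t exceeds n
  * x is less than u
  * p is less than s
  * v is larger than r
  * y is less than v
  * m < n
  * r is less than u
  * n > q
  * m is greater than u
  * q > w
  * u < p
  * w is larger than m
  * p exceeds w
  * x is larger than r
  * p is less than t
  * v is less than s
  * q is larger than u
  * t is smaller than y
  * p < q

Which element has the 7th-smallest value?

q

Piecing the relations together gives one ordering: r < x < u < m < w < p < q < n < t < y < v < s.
Counting 7 from the smallest end gives q.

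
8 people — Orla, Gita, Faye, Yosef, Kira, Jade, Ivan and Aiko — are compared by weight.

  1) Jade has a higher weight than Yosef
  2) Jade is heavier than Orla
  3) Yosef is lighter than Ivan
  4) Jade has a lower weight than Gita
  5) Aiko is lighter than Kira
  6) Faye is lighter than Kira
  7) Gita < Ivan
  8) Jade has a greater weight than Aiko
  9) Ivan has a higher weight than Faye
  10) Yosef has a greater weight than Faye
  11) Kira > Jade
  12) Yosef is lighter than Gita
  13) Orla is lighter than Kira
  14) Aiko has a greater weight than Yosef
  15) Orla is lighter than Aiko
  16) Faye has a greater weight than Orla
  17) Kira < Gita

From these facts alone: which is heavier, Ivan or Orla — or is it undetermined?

Ivan

The relevant relations are Orla < Faye; Faye < Yosef; Yosef < Aiko; Aiko < Jade; Jade < Kira; Kira < Gita; Gita < Ivan.
Chaining these gives Orla < Faye < Yosef < Aiko < Jade < Kira < Gita < Ivan.
So Ivan is heavier.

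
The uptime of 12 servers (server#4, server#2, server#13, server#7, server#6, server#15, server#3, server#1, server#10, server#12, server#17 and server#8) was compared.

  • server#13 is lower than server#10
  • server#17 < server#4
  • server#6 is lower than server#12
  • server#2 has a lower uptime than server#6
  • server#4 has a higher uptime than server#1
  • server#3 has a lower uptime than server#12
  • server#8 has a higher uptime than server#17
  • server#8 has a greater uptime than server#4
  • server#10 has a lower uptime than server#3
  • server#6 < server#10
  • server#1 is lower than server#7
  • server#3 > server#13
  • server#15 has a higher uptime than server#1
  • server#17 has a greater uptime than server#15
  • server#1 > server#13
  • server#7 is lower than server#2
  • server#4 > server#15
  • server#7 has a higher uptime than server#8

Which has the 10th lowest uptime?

The consecutive relations fix a unique order: server#13 < server#1 < server#15 < server#17 < server#4 < server#8 < server#7 < server#2 < server#6 < server#10 < server#3 < server#12.
Counting 10 from the smallest end gives server#10.

server#10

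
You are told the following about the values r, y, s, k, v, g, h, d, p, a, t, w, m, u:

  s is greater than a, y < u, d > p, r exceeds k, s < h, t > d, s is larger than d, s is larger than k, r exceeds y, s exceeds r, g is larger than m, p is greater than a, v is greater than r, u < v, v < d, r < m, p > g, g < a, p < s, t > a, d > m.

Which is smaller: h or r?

The relevant relations are r < m; m < g; g < a; a < p; p < d; d < s; s < h.
Together: r < m < g < a < p < d < s < h.
So r < h; r is the smaller of the two.

r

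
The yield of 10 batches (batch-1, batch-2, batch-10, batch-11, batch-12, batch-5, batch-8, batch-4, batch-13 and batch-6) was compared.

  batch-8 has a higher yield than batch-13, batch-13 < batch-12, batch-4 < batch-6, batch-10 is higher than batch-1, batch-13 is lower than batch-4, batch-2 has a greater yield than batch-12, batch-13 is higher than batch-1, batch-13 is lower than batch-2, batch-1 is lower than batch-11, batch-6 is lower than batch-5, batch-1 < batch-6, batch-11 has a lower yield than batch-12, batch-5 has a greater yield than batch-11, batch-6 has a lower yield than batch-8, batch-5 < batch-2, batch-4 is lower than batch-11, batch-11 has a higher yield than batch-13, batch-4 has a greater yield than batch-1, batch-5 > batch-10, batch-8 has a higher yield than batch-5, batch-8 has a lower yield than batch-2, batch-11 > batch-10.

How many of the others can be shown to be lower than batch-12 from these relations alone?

The elements the relations force below batch-12 are batch-1, batch-13, batch-4, batch-10, batch-11 — no chain reaches any other.
That is 5.

5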